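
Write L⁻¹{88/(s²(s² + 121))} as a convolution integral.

88/(s²(s² + 121)) = (1/s²)·(88/(s² + 121)) = L{t}·L{8·sin(11t)}. So f(t) = t*(8·sin(11t)) = ∫₀ᵗ 8τ·sin(11(t-τ)) dτ

Final answer: ∫₀ᵗ 8τ·sin(11(t-τ)) dτ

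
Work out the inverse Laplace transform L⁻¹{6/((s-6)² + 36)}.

Using frequency shift, L⁻¹{6/((s-6)² + 36)} = e^(6t)·sin(6t)

Final answer: e^(6t)·sin(6t)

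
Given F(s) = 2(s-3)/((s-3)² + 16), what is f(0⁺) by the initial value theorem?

f(0⁺) = lim_{s→∞} sF(s) = lim_{s→∞} 2s(s-3)/((s-3)² + 16) = 2

Final answer: 2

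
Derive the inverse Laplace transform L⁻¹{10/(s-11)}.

L⁻¹{1/(s-a)} = e^(at), so L⁻¹{1/(s-11)} = e^(11t), and L⁻¹{10/(s-11)} = 10·e^(11t)

Final answer: 10·e^(11t)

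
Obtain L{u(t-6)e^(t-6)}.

u(t-a)f(t-a) with f(t)=e^t. L{e^t} = 1/(s-1). By time shift: e^(-6s)/(s-1)

Final answer: e^(-6s)/(s-1)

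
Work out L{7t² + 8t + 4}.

L{7t² + 8t + 4} = 7·2/s³ + 8/s² + 4/s = 14/s³ + 8/s² + 4/s

Final answer: 14/s³ + 8/s² + 4/s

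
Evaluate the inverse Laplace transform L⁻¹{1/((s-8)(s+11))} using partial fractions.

Decompose: A/(s-8) + B/(s+11). A = 1/19, B = -1/19. f(t) = (e^(8t) - e^(-11t))/19

Final answer: (e^(8t) - e^(-11t))/19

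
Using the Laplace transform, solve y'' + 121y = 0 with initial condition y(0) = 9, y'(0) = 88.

L{y''} + 121L{y} = 0. s²Y - 9s - 88 + 121Y = 0. Y(s² + 121) = 9s + 88. Y = (9s + 88)/(s² + 121). Inverting: y(t) = 9cos(11t) + 8sin(11t)

Final answer: y(t) = 9cos(11t) + 8sin(11t)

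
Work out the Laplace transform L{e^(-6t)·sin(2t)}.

L{e^(at)·sin(ωt)} = ω/((s-a)² + ω²), so L{e^(-6t)·sin(2t)} = 2/((s+6)² + 4)

Final answer: 2/((s+6)² + 4)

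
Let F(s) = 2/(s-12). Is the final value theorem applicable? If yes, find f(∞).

sF(s) = 2s/(s-12) has a pole at s = 12 in the right half-plane. Theorem does NOT apply (unstable system; f(t) = 2·e^(12t) grows without bound).

Final answer: Not applicable (unstable)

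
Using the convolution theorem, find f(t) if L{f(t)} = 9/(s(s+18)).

9/(s(s+18)) = (9/s)·(1/(s+18)) = L{9}·L{e^(-18t)}. By convolution, f(t) = 9*e^(-18t) = ∫₀ᵗ 9·e^(-18τ) dτ = 9·(1 - e^(-18t))/18

Final answer: 9·(1 - e^(-18t))/18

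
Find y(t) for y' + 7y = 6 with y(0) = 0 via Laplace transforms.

sY + 7Y = 6/s. Y = 6/(s(s+7)). Partial fractions: Y = 6/7/s - 6/7/(s+7)

Final answer: y(t) = 6/7(1 - e^(-7t))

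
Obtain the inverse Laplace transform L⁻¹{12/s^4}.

L⁻¹{n!/s^(n+1)} = t^n with n=3. So L⁻¹{6/s^4} = t^3, and L⁻¹{12/s^4} = (12/6)·t^3 = 2·t^3

Final answer: 2·t^3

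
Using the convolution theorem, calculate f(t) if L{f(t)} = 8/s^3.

8/s^3 = (8/s)·(1/s^2) = L{8}·L{t}. By convolution, f(t) = 8*t = ∫₀ᵗ 8·τ dτ = 8·t²/2

Final answer: 8·t²/2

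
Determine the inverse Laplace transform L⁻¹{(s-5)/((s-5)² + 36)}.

Using frequency shift, L⁻¹{(s-5)/((s-5)² + 36)} = e^(5t)·cos(6t)

Final answer: e^(5t)·cos(6t)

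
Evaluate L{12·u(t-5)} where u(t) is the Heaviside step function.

L{u(t-a)} = e^(-as)/s. Here a=5, so L{u(t-5)} = e^(-5s)/s, and L{12·u(t-5)} = 12·e^(-5s)/s

Final answer: 12·e^(-5s)/s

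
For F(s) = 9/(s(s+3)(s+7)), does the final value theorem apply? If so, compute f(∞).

Poles of sF(s) = 9/((s+3)(s+7)) are at s = -3 and s = -7, both in the left half-plane. Theorem applies. f(∞) = lim_{s→0} sF(s) = 9/(3·7) = 3/7

Final answer: 3/7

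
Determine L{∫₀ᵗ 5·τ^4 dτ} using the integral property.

L{∫₀ᵗ f(τ)dτ} = F(s)/s with f(t) = 5t^4. F(s) = 120/s^5, so L{∫₀ᵗ 5·τ^4 dτ} = (120/s^5)/s = 120/s^6. (Check: ∫₀ᵗ 5·τ^4 dτ = 5t^5/5.)

Final answer: 120/s^6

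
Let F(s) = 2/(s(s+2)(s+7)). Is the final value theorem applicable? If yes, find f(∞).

Poles of sF(s) = 2/((s+2)(s+7)) are at s = -2 and s = -7, both in the left half-plane. Theorem applies. f(∞) = lim_{s→0} sF(s) = 2/(2·7) = 1/7

Final answer: 1/7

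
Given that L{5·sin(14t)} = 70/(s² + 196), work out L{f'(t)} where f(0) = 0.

L{f'(t)} = s·F(s) - f(0) = s·70/(s² + 196) - 0 = 70s/(s² + 196)

Final answer: 70s/(s² + 196)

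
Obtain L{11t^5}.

L{t^n} = n!/s^(n+1). So L{11t^5} = 11·5!/s^6 = 1320/s^6

Final answer: 1320/s^6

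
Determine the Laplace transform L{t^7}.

L{t^n} = n!/s^(n+1), so L{t^7} = 5040/s^8

Final answer: 5040/s^8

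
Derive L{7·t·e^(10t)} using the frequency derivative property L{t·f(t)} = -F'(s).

L{e^(10t)} = 1/(s-10). By frequency derivative: L{t·e^(10t)} = -d/ds[1/(s-10)] = -(-1)/(s-10)² = 1/(s-10)². Then L{7·t·e^(10t)} = 7·1/(s-10)² = 7/(s-10)²

Final answer: 7/(s-10)²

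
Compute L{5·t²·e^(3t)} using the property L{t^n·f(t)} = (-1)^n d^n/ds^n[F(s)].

L{e^(3t)} = 1/(s-3). d/ds[1/(s-3)] = -1/(s-3)². d²/ds²[1/(s-3)] = 2/(s-3)³. So L{t²·e^(3t)} = (-1)² · 2/(s-3)³ = 2/(s-3)³. Then L{5·t²·e^(3t)} = 5·2/(s-3)³ = 10/(s-3)³

Final answer: 10/(s-3)³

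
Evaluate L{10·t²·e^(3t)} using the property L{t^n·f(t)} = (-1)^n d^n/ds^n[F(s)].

L{e^(3t)} = 1/(s-3). d/ds[1/(s-3)] = -1/(s-3)². d²/ds²[1/(s-3)] = 2/(s-3)³. So L{t²·e^(3t)} = (-1)² · 2/(s-3)³ = 2/(s-3)³. Then L{10·t²·e^(3t)} = 10·2/(s-3)³ = 20/(s-3)³

Final answer: 20/(s-3)³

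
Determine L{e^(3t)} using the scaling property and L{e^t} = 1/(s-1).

Using L{f(at)} = (1/a)F(s/a) with a=3 and f(t) = e^t: L{e^(3t)} = (1/3) · 1/((s/3)-1) = (1/3) · 3/(s-3) = 1/(s-3)

Final answer: 1/(s-3)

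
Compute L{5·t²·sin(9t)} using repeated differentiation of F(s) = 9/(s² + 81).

F(s) = 9/(s² + 81). F'(s) = -18s/(s² + 81)². F''(s) = -18(81 - 3s²)/(s² + 81)³ = (54s² - 1458)/(s² + 81)³. So L{t²·sin(9t)} = (-1)² F''(s) = (54s² - 1458)/(s² + 81)³. Then L{5·t²·sin(9t)} = 5·(54s² - 1458)/(s² + 81)³ = (270s² - 7290)/(s² + 81)³

Final answer: (270s² - 7290)/(s² + 81)³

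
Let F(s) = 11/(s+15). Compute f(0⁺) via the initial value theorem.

f(0⁺) = lim_{s→∞} s·11/(s+15) = lim_{s→∞} 11s/(s+15) = 11

Final answer: 11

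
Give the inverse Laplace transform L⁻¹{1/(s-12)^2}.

L⁻¹{n!/(s-a)^(n+1)} = t^n·e^(at), so L⁻¹{1/(s-12)^2} = t·e^(12t)

Final answer: t·e^(12t)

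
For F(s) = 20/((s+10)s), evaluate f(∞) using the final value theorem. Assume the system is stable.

f(∞) = lim_{s→0} sF(s) = lim_{s→0} 20/(s+10) = 2

Final answer: 2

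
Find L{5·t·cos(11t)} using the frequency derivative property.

L{cos(11t)} = s/(s² + 121). Derivative: d/ds[s/(s² + 121)] = [(s² + 121) - s·2s]/(s² + 121)² = (121 - s²)/(s² + 121)². So L{t·cos(11t)} = -F'(s) = (s² - 121)/(s² + 121)². Then L{5·t·cos(11t)} = 5·(s² - 121)/(s² + 121)²

Final answer: 5·(s² - 121)/(s² + 121)²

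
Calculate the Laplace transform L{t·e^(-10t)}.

L{t^n·e^(at)} = n!/(s-a)^(n+1), so L{t·e^(-10t)} = 1/(s+10)^2

Final answer: 1/(s+10)^2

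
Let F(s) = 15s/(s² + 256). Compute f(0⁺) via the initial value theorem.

f(0⁺) = lim_{s→∞} s·15s/(s² + 256) = lim_{s→∞} 15s²/(s² + 256) = 15

Final answer: 15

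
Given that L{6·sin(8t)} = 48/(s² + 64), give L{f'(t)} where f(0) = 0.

L{f'(t)} = s·F(s) - f(0) = s·48/(s² + 64) - 0 = 48s/(s² + 64)

Final answer: 48s/(s² + 64)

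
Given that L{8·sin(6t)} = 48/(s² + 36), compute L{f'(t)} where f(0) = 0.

L{f'(t)} = s·F(s) - f(0) = s·48/(s² + 36) - 0 = 48s/(s² + 36)

Final answer: 48s/(s² + 36)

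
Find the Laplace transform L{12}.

L{12} = 12 · L{1} = 12/s

Final answer: 12/s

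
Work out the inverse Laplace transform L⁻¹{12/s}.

L⁻¹{c/s} = c, so L⁻¹{12/s} = 12

Final answer: 12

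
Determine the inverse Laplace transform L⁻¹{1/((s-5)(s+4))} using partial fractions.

Decompose: A/(s-5) + B/(s+4). A = 1/9, B = -1/9. f(t) = (e^(5t) - e^(-4t))/9

Final answer: (e^(5t) - e^(-4t))/9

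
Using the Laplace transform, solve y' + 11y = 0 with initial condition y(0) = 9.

L{y'} + 11L{y} = 0. sY - 9 + 11Y = 0. Y(s+11) = 9. Y = 9/(s+11)

Final answer: y(t) = 9e^(-11t)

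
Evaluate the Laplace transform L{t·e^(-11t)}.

L{t^n·e^(at)} = n!/(s-a)^(n+1), so L{t·e^(-11t)} = 1/(s+11)^2

Final answer: 1/(s+11)^2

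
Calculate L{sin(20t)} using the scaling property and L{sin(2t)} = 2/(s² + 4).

Using L{f(at)} = (1/a)F(s/a) with a=10: L{sin(20t)} = (1/10) · 2/((s/10)² + 4) = (1/10) · 2·100/(s² + 400) = 20/(s² + 400)

Final answer: 20/(s² + 400)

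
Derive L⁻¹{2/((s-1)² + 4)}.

Form: b/((s-a)² + b²) → e^(at)sin(bt). With a=1, b=2

Final answer: e^t·sin(2t)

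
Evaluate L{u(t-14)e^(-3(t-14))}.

u(t-a)f(t-a) with f(t)=e^(-3t). L{e^(-3t)} = 1/(s+3). By time shift: e^(-14s)/(s+3)

Final answer: e^(-14s)/(s+3)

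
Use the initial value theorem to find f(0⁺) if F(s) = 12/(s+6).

f(0⁺) = lim_{s→∞} s·12/(s+6) = lim_{s→∞} 12s/(s+6) = 12

Final answer: 12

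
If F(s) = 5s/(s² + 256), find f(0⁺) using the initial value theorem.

f(0⁺) = lim_{s→∞} s·5s/(s² + 256) = lim_{s→∞} 5s²/(s² + 256) = 5

Final answer: 5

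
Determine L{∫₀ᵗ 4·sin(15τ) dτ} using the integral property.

L{∫₀ᵗ f(τ)dτ} = F(s)/s with F(s) = 60/(s² + 225), so the result is (60/(s² + 225))/s = 60/(s(s² + 225))

Final answer: 60/(s(s² + 225))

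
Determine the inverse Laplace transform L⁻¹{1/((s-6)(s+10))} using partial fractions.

Decompose: A/(s-6) + B/(s+10). A = 1/16, B = -1/16. f(t) = (e^(6t) - e^(-10t))/16

Final answer: (e^(6t) - e^(-10t))/16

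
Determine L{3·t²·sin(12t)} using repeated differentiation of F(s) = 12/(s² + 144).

F(s) = 12/(s² + 144). F'(s) = -24s/(s² + 144)². F''(s) = -24(144 - 3s²)/(s² + 144)³ = (72s² - 3456)/(s² + 144)³. So L{t²·sin(12t)} = (-1)² F''(s) = (72s² - 3456)/(s² + 144)³. Then L{3·t²·sin(12t)} = 3·(72s² - 3456)/(s² + 144)³ = (216s² - 10368)/(s² + 144)³

Final answer: (216s² - 10368)/(s² + 144)³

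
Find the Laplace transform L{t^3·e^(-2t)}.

L{t^n·e^(at)} = n!/(s-a)^(n+1), so L{t^3·e^(-2t)} = 6/(s+2)^4

Final answer: 6/(s+2)^4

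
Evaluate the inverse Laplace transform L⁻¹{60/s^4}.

L⁻¹{n!/s^(n+1)} = t^n with n=3. So L⁻¹{6/s^4} = t^3, and L⁻¹{60/s^4} = (60/6)·t^3 = 10·t^3

Final answer: 10·t^3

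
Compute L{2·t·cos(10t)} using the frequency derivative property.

L{cos(10t)} = s/(s² + 100). Derivative: d/ds[s/(s² + 100)] = [(s² + 100) - s·2s]/(s² + 100)² = (100 - s²)/(s² + 100)². So L{t·cos(10t)} = -F'(s) = (s² - 100)/(s² + 100)². Then L{2·t·cos(10t)} = 2·(s² - 100)/(s² + 100)²

Final answer: 2·(s² - 100)/(s² + 100)²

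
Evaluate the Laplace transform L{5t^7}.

L{5t^7} = 5 · L{t^7} = 5 · 5040/s^8 = 25200/s^8

Final answer: 25200/s^8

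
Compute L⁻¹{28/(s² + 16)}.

This is the form c·a/(s² + a²) with a = 4, c = 7. L⁻¹ = 7·sin(4t)

Final answer: 7·sin(4t)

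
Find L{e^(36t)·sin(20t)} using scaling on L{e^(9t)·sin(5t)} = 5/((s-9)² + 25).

Scaling with a=4: L{e^(36t)·sin(20t)} = (1/4) · 5/((s/4-9)² + 25). Simplifying: 20/((s-36)² + 400)

Final answer: 20/((s-36)² + 400)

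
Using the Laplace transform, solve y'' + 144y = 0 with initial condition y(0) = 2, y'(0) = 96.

L{y''} + 144L{y} = 0. s²Y - 2s - 96 + 144Y = 0. Y(s² + 144) = 2s + 96. Y = (2s + 96)/(s² + 144). Inverting: y(t) = 2cos(12t) + 8sin(12t)

Final answer: y(t) = 2cos(12t) + 8sin(12t)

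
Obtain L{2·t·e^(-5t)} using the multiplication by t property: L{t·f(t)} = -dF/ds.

Using L{t^n·e^(at)} = n!/(s-a)^(n+1), L{t·e^(-5t)} = 1/(s+5)^2, so L{2·t·e^(-5t)} = 2·1/(s+5)^2 = 2/(s+5)^2

Final answer: 2/(s+5)^2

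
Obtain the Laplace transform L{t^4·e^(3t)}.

L{t^n·e^(at)} = n!/(s-a)^(n+1), so L{t^4·e^(3t)} = 24/(s-3)^5

Final answer: 24/(s-3)^5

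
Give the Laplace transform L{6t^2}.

L{6t^2} = 6 · L{t^2} = 6 · 2/s^3 = 12/s^3

Final answer: 12/s^3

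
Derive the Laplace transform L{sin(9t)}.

L{sin(ωt)} = ω/(s² + ω²), so L{sin(9t)} = 9/(s² + 81)

Final answer: 9/(s² + 81)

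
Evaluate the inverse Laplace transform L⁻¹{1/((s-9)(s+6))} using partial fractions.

Decompose: A/(s-9) + B/(s+6). A = 1/15, B = -1/15. f(t) = (e^(9t) - e^(-6t))/15

Final answer: (e^(9t) - e^(-6t))/15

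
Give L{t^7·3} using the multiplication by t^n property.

L{3} = 3/s. d^1/ds^1[1/s] = -1/s². d^2/ds^2[1/s] = 2/s^3. d^3/ds^3[1/s] = -6/s^4. d^4/ds^4[1/s] = 24/s^5. d^5/ds^5[1/s] = -120/s^6. d^6/ds^6[1/s] = 720/s^7. d^7/ds^7[1/s] = -5040/s^8. So L{t^7} = (-1)^{7}·-5040/s^8 = 5040/s^8. Then L{t^7·3} = 3·5040/s^8 = 15120/s^8

Final answer: 15120/s^8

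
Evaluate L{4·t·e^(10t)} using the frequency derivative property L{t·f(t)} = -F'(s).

L{e^(10t)} = 1/(s-10). By frequency derivative: L{t·e^(10t)} = -d/ds[1/(s-10)] = -(-1)/(s-10)² = 1/(s-10)². Then L{4·t·e^(10t)} = 4·1/(s-10)² = 4/(s-10)²

Final answer: 4/(s-10)²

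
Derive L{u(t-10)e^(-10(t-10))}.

u(t-a)f(t-a) with f(t)=e^(-10t). L{e^(-10t)} = 1/(s+10). By time shift: e^(-10s)/(s+10)

Final answer: e^(-10s)/(s+10)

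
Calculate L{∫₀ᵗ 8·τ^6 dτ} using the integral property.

L{∫₀ᵗ f(τ)dτ} = F(s)/s with f(t) = 8t^6. F(s) = 5760/s^7, so L{∫₀ᵗ 8·τ^6 dτ} = (5760/s^7)/s = 5760/s^8. (Check: ∫₀ᵗ 8·τ^6 dτ = 8t^7/7.)

Final answer: 5760/s^8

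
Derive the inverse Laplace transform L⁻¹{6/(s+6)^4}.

L⁻¹{n!/(s-a)^(n+1)} = t^n·e^(at) with n=3, a=-6. So L⁻¹{6/(s+6)^4} = t^3·e^(-6t)

Final answer: t^3·e^(-6t)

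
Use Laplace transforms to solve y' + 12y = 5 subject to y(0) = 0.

sY + 12Y = 5/s. Y = 5/(s(s+12)). Partial fractions: Y = 5/12/s - 5/12/(s+12)

Final answer: y(t) = 5/12(1 - e^(-12t))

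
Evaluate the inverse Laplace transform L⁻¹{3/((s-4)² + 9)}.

Using frequency shift, L⁻¹{3/((s-4)² + 9)} = e^(4t)·sin(3t)

Final answer: e^(4t)·sin(3t)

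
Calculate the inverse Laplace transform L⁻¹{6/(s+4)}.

L⁻¹{1/(s-a)} = e^(at), so L⁻¹{1/(s+4)} = e^(-4t), and L⁻¹{6/(s+4)} = 6·e^(-4t)

Final answer: 6·e^(-4t)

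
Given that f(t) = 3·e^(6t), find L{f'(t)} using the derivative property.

f(0) = 3, F(s) = 3/(s-6). L{f'(t)} = s·F(s) - f(0) = 3s/(s-6) - 3 = (3s - 3(s-6))/(s-6) = 18/(s-6)

Final answer: 18/(s-6)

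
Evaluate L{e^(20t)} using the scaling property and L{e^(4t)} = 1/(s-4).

Using L{f(at)} = (1/a)F(s/a) with a=5 and f(t) = e^(4t): L{e^(20t)} = (1/5) · 1/((s/5)-4) = (1/5) · 5/(s-20) = 1/(s-20)

Final answer: 1/(s-20)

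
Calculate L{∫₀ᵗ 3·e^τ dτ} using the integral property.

L{∫₀ᵗ f(τ)dτ} = F(s)/s with F(s) = 3/(s-1), so L{∫₀ᵗ 3·e^τ dτ} = 3/(s(s-1))

Final answer: 3/(s(s-1))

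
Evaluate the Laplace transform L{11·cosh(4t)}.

L{cosh(ωt)} = s/(s² - ω²), so L{cosh(4t)} = s/(s² - 16). Then L{11·cosh(4t)} = 11·s/(s² - 16) = 11s/(s² - 16)

Final answer: 11s/(s² - 16)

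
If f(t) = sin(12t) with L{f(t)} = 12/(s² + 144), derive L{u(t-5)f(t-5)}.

Time shift theorem: L{u(t-a)f(t-a)} = e^(-as)F(s). Here a=5, F(s) = 12/(s² + 144), so L{u(t-5)f(t-5)} = e^(-5s)·12/(s² + 144)

Final answer: e^(-5s)·12/(s² + 144)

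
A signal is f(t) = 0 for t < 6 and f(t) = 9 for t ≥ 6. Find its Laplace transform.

f(t) = 9·u(t-6). L{u(t-6)} = e^(-6s)/s, so L{f(t)} = 9·e^(-6s)/s

Final answer: 9·e^(-6s)/s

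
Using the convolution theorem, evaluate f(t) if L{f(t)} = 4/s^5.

4/s^5 = (4/s)·(1/s^4) = L{4}·L{t^3/6}. By convolution, f(t) = 4*t^3/6 = ∫₀ᵗ 4·τ^3/6 dτ = 4·t^4/24

Final answer: 4·t^4/24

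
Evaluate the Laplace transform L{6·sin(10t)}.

L{sin(ωt)} = ω/(s² + ω²), so L{sin(10t)} = 10/(s² + 100). Then L{6·sin(10t)} = 6·10/(s² + 100) = 60/(s² + 100)

Final answer: 60/(s² + 100)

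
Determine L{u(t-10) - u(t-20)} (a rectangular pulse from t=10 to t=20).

L{u(t-a)} = e^(-as)/s. L{u(t-10) - u(t-20)} = (e^(-10s) - e^(-20s))/s

Final answer: (e^(-10s) - e^(-20s))/s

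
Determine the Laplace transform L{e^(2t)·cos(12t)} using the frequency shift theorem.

Frequency shift: L{e^(at)f(t)} = F(s-a). L{e^(2t)·cos(12t)} = (s-2)/((s-2)² + 144)

Final answer: (s-2)/((s-2)² + 144)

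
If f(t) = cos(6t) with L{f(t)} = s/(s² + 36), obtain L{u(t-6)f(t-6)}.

Time shift theorem: L{u(t-a)f(t-a)} = e^(-as)F(s). Here a=6, F(s) = s/(s² + 36), so L{u(t-6)f(t-6)} = e^(-6s)·s/(s² + 36)

Final answer: e^(-6s)·s/(s² + 36)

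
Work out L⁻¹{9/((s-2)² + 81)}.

Form: b/((s-a)² + b²) → e^(at)sin(bt). With a=2, b=9

Final answer: e^(2t)·sin(9t)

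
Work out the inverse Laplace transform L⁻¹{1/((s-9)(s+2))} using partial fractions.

Decompose: A/(s-9) + B/(s+2). A = 1/11, B = -1/11. f(t) = (e^(9t) - e^(-2t))/11

Final answer: (e^(9t) - e^(-2t))/11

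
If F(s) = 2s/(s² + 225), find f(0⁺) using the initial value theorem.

f(0⁺) = lim_{s→∞} s·2s/(s² + 225) = lim_{s→∞} 2s²/(s² + 225) = 2

Final answer: 2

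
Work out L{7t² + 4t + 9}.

L{7t² + 4t + 9} = 7·2/s³ + 4/s² + 9/s = 14/s³ + 4/s² + 9/s

Final answer: 14/s³ + 4/s² + 9/s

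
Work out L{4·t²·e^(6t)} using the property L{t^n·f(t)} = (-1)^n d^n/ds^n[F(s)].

L{e^(6t)} = 1/(s-6). d/ds[1/(s-6)] = -1/(s-6)². d²/ds²[1/(s-6)] = 2/(s-6)³. So L{t²·e^(6t)} = (-1)² · 2/(s-6)³ = 2/(s-6)³. Then L{4·t²·e^(6t)} = 4·2/(s-6)³ = 8/(s-6)³

Final answer: 8/(s-6)³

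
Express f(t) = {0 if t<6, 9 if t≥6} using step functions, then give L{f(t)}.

f(t) = 9·u(t-6). L{u(t-6)} = e^(-6s)/s, so L{f(t)} = 9·e^(-6s)/s

Final answer: 9·e^(-6s)/s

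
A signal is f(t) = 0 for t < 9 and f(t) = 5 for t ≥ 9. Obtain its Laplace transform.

f(t) = 5·u(t-9). L{u(t-9)} = e^(-9s)/s, so L{f(t)} = 5·e^(-9s)/s

Final answer: 5·e^(-9s)/s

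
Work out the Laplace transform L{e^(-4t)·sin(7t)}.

L{e^(at)·sin(ωt)} = ω/((s-a)² + ω²), so L{e^(-4t)·sin(7t)} = 7/((s+4)² + 49)

Final answer: 7/((s+4)² + 49)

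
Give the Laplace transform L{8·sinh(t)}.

L{sinh(ωt)} = ω/(s² - ω²), so L{sinh(t)} = 1/(s² - 1). Then L{8·sinh(t)} = 8·1/(s² - 1) = 8/(s² - 1)

Final answer: 8/(s² - 1)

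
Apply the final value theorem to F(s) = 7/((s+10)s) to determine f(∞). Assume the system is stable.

f(∞) = lim_{s→0} sF(s) = lim_{s→0} 7/(s+10) = 7/10

Final answer: 7/10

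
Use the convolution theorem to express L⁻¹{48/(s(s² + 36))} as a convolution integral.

48/(s(s² + 36)) = (1/s)·(48/(s² + 36)) = L{1}·L{8·sin(6t)}. So f(t) = 1*(8·sin(6t)) = ∫₀ᵗ 8·sin(6τ) dτ

Final answer: ∫₀ᵗ 8·sin(6τ) dτ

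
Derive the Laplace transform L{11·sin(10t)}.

L{sin(ωt)} = ω/(s² + ω²), so L{sin(10t)} = 10/(s² + 100). Then L{11·sin(10t)} = 11·10/(s² + 100) = 110/(s² + 100)

Final answer: 110/(s² + 100)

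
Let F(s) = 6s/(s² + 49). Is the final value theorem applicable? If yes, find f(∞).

The final value theorem requires all poles of sF(s) in the left half-plane. sF(s) = 6s²/(s² + 49) has poles at s = ±7i (imaginary axis). Theorem does NOT apply (oscillatory system).

Final answer: Not applicable (oscillatory)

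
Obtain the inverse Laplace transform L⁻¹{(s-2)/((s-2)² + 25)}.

Using frequency shift, L⁻¹{(s-2)/((s-2)² + 25)} = e^(2t)·cos(5t)

Final answer: e^(2t)·cos(5t)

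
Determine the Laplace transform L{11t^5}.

L{11t^5} = 11 · L{t^5} = 11 · 120/s^6 = 1320/s^6

Final answer: 1320/s^6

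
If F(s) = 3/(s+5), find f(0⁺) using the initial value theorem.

f(0⁺) = lim_{s→∞} s·3/(s+5) = lim_{s→∞} 3s/(s+5) = 3

Final answer: 3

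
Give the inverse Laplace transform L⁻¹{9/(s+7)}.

L⁻¹{1/(s-a)} = e^(at), so L⁻¹{1/(s+7)} = e^(-7t), and L⁻¹{9/(s+7)} = 9·e^(-7t)

Final answer: 9·e^(-7t)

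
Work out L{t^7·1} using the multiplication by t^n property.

L{1} = 1/s. d^1/ds^1[1/s] = -1/s². d^2/ds^2[1/s] = 2/s^3. d^3/ds^3[1/s] = -6/s^4. d^4/ds^4[1/s] = 24/s^5. d^5/ds^5[1/s] = -120/s^6. d^6/ds^6[1/s] = 720/s^7. d^7/ds^7[1/s] = -5040/s^8. So L{t^7} = (-1)^{7}·-5040/s^8 = 5040/s^8

Final answer: 5040/s^8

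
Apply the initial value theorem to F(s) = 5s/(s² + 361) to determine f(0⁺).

f(0⁺) = lim_{s→∞} s·5s/(s² + 361) = lim_{s→∞} 5s²/(s² + 361) = 5

Final answer: 5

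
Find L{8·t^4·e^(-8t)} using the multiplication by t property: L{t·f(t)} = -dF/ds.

Using L{t^n·e^(at)} = n!/(s-a)^(n+1), L{t^4·e^(-8t)} = 24/(s+8)^5, so L{8·t^4·e^(-8t)} = 8·24/(s+8)^5 = 192/(s+8)^5

Final answer: 192/(s+8)^5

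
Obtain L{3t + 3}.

L{3t + 3} = 3·L{t} + 3·L{1} = 3/s² + 3/s

Final answer: 3/s² + 3/s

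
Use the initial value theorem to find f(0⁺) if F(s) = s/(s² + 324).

f(0⁺) = lim_{s→∞} s·s/(s² + 324) = lim_{s→∞} s²/(s² + 324) = 1

Final answer: 1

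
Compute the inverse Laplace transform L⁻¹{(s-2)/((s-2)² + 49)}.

Using frequency shift, L⁻¹{(s-2)/((s-2)² + 49)} = e^(2t)·cos(7t)

Final answer: e^(2t)·cos(7t)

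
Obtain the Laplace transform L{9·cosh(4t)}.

L{cosh(ωt)} = s/(s² - ω²), so L{cosh(4t)} = s/(s² - 16). Then L{9·cosh(4t)} = 9·s/(s² - 16) = 9s/(s² - 16)

Final answer: 9s/(s² - 16)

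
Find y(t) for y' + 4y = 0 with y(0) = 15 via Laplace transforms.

L{y'} + 4L{y} = 0. sY - 15 + 4Y = 0. Y(s+4) = 15. Y = 15/(s+4)

Final answer: y(t) = 15e^(-4t)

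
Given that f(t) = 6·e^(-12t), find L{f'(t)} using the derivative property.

f(0) = 6, F(s) = 6/(s+12). L{f'(t)} = s·F(s) - f(0) = 6s/(s+12) - 6 = (6s - 6(s+12))/(s+12) = -72/(s+12)

Final answer: -72/(s+12)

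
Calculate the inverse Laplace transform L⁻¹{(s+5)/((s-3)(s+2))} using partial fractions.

Using partial fractions, f(t) = (8e^(3t) - 3e^(-2t))/5

Final answer: (8e^(3t) - 3e^(-2t))/5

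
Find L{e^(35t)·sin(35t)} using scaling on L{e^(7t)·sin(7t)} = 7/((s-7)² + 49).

Scaling with a=5: L{e^(35t)·sin(35t)} = (1/5) · 7/((s/5-7)² + 49). Simplifying: 35/((s-35)² + 1225)

Final answer: 35/((s-35)² + 1225)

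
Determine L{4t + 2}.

L{4t + 2} = 4·L{t} + 2·L{1} = 4/s² + 2/s

Final answer: 4/s² + 2/s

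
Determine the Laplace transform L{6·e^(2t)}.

L{e^(at)} = 1/(s-a), so L{e^(2t)} = 1/(s-2). Then L{6·e^(2t)} = 6/(s-2)

Final answer: 6/(s-2)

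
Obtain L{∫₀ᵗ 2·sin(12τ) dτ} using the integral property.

L{∫₀ᵗ f(τ)dτ} = F(s)/s with F(s) = 24/(s² + 144), so the result is (24/(s² + 144))/s = 24/(s(s² + 144))

Final answer: 24/(s(s² + 144))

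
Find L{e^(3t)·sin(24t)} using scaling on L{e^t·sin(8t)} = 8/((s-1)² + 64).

Scaling with a=3: L{e^(3t)·sin(24t)} = (1/3) · 8/((s/3-1)² + 64). Simplifying: 24/((s-3)² + 576)

Final answer: 24/((s-3)² + 576)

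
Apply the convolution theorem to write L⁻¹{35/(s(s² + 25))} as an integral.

35/(s(s² + 25)) = (1/s)·(35/(s² + 25)) = L{1}·L{7·sin(5t)}. So f(t) = 1*(7·sin(5t)) = ∫₀ᵗ 7·sin(5τ) dτ

Final answer: ∫₀ᵗ 7·sin(5τ) dτ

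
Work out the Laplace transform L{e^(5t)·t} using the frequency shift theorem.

L{e^(at)·t^n} = n!/(s-a)^(n+1), so L{e^(5t)·t} = 1/(s-5)^2

Final answer: 1/(s-5)^2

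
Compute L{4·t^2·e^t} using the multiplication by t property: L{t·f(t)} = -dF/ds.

Using L{t^n·e^(at)} = n!/(s-a)^(n+1), L{t^2·e^t} = 2/(s-1)^3, so L{4·t^2·e^t} = 4·2/(s-1)^3 = 8/(s-1)^3

Final answer: 8/(s-1)^3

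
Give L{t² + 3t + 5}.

L{t² + 3t + 5} = 2/s³ + 3/s² + 5/s = 2/s³ + 3/s² + 5/s

Final answer: 2/s³ + 3/s² + 5/s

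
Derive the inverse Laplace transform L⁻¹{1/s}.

L⁻¹{c/s} = c, so L⁻¹{1/s} = 1

Final answer: 1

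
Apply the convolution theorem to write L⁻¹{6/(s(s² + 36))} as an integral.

6/(s(s² + 36)) = (1/s)·(6/(s² + 36)) = L{1}·L{sin(6t)}. So f(t) = 1*(sin(6t)) = ∫₀ᵗ sin(6τ) dτ

Final answer: ∫₀ᵗ sin(6τ) dτ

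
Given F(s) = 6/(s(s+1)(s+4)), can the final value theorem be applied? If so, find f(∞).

Poles of sF(s) = 6/((s+1)(s+4)) are at s = -1 and s = -4, both in the left half-plane. Theorem applies. f(∞) = lim_{s→0} sF(s) = 6/(1·4) = 3/2

Final answer: 3/2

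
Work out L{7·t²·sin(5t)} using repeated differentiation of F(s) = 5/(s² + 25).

F(s) = 5/(s² + 25). F'(s) = -10s/(s² + 25)². F''(s) = -10(25 - 3s²)/(s² + 25)³ = (30s² - 250)/(s² + 25)³. So L{t²·sin(5t)} = (-1)² F''(s) = (30s² - 250)/(s² + 25)³. Then L{7·t²·sin(5t)} = 7·(30s² - 250)/(s² + 25)³ = (210s² - 1750)/(s² + 25)³

Final answer: (210s² - 1750)/(s² + 25)³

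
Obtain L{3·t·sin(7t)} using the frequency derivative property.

L{sin(7t)} = 7/(s² + 49). By L{t·f(t)} = -F'(s): -d/ds[7/(s² + 49)] = -(7)·(-2s)/(s² + 49)² = 14s/(s² + 49)². Then L{3·t·sin(7t)} = 3·14s/(s² + 49)² = 42s/(s² + 49)²

Final answer: 42s/(s² + 49)²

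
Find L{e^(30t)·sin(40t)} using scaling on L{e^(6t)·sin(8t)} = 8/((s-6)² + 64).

Scaling with a=5: L{e^(30t)·sin(40t)} = (1/5) · 8/((s/5-6)² + 64). Simplifying: 40/((s-30)² + 1600)

Final answer: 40/((s-30)² + 1600)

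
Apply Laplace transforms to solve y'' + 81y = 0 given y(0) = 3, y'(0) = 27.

L{y''} + 81L{y} = 0. s²Y - 3s - 27 + 81Y = 0. Y(s² + 81) = 3s + 27. Y = (3s + 27)/(s² + 81). Inverting: y(t) = 3cos(9t) + 3sin(9t)

Final answer: y(t) = 3cos(9t) + 3sin(9t)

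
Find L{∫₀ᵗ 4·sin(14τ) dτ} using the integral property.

L{∫₀ᵗ f(τ)dτ} = F(s)/s with F(s) = 56/(s² + 196), so the result is (56/(s² + 196))/s = 56/(s(s² + 196))

Final answer: 56/(s(s² + 196))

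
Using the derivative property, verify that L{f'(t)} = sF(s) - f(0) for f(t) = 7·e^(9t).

f'(t) = 63e^(9t). Direct: L{f'(t)} = 63/(s-9). Property: s·7/(s-9) - 7 = (7s - 7(s-9))/(s-9) = 63/(s-9). ✓

Final answer: 63/(s-9)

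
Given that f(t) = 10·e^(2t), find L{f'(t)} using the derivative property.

f(0) = 10, F(s) = 10/(s-2). L{f'(t)} = s·F(s) - f(0) = 10s/(s-2) - 10 = (10s - 10(s-2))/(s-2) = 20/(s-2)

Final answer: 20/(s-2)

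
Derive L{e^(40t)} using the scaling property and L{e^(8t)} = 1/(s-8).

Using L{f(at)} = (1/a)F(s/a) with a=5 and f(t) = e^(8t): L{e^(40t)} = (1/5) · 1/((s/5)-8) = (1/5) · 5/(s-40) = 1/(s-40)

Final answer: 1/(s-40)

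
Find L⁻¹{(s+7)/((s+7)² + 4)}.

Using frequency shift: L⁻¹{(s-a)/((s-a)² + b²)} = e^(at)cos(bt). Here a=-7, b=2

Final answer: e^(-7t)·cos(2t)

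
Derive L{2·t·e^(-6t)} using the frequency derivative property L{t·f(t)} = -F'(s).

L{e^(-6t)} = 1/(s+6). By frequency derivative: L{t·e^(-6t)} = -d/ds[1/(s+6)] = -(-1)/(s+6)² = 1/(s+6)². Then L{2·t·e^(-6t)} = 2·1/(s+6)² = 2/(s+6)²

Final answer: 2/(s+6)²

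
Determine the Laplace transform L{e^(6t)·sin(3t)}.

L{e^(at)·sin(ωt)} = ω/((s-a)² + ω²), so L{e^(6t)·sin(3t)} = 3/((s-6)² + 9)

Final answer: 3/((s-6)² + 9)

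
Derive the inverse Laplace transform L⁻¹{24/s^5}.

L⁻¹{n!/s^(n+1)} = t^n with n=4. So L⁻¹{24/s^5} = t^4

Final answer: t^4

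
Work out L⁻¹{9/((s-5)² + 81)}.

Form: b/((s-a)² + b²) → e^(at)sin(bt). With a=5, b=9

Final answer: e^(5t)·sin(9t)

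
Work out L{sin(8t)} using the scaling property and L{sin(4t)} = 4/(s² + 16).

Using L{f(at)} = (1/a)F(s/a) with a=2: L{sin(8t)} = (1/2) · 4/((s/2)² + 16) = (1/2) · 4·4/(s² + 64) = 8/(s² + 64)

Final answer: 8/(s² + 64)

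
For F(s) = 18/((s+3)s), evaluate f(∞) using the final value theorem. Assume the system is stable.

f(∞) = lim_{s→0} sF(s) = lim_{s→0} 18/(s+3) = 6

Final answer: 6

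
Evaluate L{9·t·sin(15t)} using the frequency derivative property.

L{sin(15t)} = 15/(s² + 225). By L{t·f(t)} = -F'(s): -d/ds[15/(s² + 225)] = -(15)·(-2s)/(s² + 225)² = 30s/(s² + 225)². Then L{9·t·sin(15t)} = 9·30s/(s² + 225)² = 270s/(s² + 225)²

Final answer: 270s/(s² + 225)²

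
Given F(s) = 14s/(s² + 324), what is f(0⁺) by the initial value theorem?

f(0⁺) = lim_{s→∞} s·14s/(s² + 324) = lim_{s→∞} 14s²/(s² + 324) = 14

Final answer: 14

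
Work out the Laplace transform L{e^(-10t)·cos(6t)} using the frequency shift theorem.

Frequency shift: L{e^(at)f(t)} = F(s-a). L{e^(-10t)·cos(6t)} = (s+10)/((s+10)² + 36)

Final answer: (s+10)/((s+10)² + 36)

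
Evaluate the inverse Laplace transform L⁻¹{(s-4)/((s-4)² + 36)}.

Using frequency shift, L⁻¹{(s-4)/((s-4)² + 36)} = e^(4t)·cos(6t)

Final answer: e^(4t)·cos(6t)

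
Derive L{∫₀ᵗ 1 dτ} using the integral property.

L{∫₀ᵗ f(τ)dτ} = F(s)/s with f(t) = 1. F(s) = 1/s, so L{∫₀ᵗ 1 dτ} = (1/s)/s = 1/s². (Check: ∫₀ᵗ 1 dτ = t.)

Final answer: 1/s²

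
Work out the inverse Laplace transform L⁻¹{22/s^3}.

L⁻¹{n!/s^(n+1)} = t^n with n=2. So L⁻¹{2/s^3} = t^2, and L⁻¹{22/s^3} = (22/2)·t^2 = 11·t^2

Final answer: 11·t^2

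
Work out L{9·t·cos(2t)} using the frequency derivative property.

L{cos(2t)} = s/(s² + 4). Derivative: d/ds[s/(s² + 4)] = [(s² + 4) - s·2s]/(s² + 4)² = (4 - s²)/(s² + 4)². So L{t·cos(2t)} = -F'(s) = (s² - 4)/(s² + 4)². Then L{9·t·cos(2t)} = 9·(s² - 4)/(s² + 4)²

Final answer: 9·(s² - 4)/(s² + 4)²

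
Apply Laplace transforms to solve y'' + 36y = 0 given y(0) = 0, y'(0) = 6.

L{y''} + 36L{y} = 0. s²Y - 0 - 6 + 36Y = 0. Y(s² + 36) = 6. Y = (6)/(s² + 36). Inverting: y(t) = sin(6t)

Final answer: y(t) = sin(6t)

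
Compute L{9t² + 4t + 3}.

L{9t² + 4t + 3} = 9·2/s³ + 4/s² + 3/s = 18/s³ + 4/s² + 3/s

Final answer: 18/s³ + 4/s² + 3/s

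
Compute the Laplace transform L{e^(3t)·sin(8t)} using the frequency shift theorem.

Frequency shift: L{e^(at)f(t)} = F(s-a). L{e^(3t)·sin(8t)} = 8/((s-3)² + 64)

Final answer: 8/((s-3)² + 64)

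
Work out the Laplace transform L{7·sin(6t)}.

L{sin(ωt)} = ω/(s² + ω²), so L{sin(6t)} = 6/(s² + 36). Then L{7·sin(6t)} = 7·6/(s² + 36) = 42/(s² + 36)

Final answer: 42/(s² + 36)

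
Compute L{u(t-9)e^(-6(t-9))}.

u(t-a)f(t-a) with f(t)=e^(-6t). L{e^(-6t)} = 1/(s+6). By time shift: e^(-9s)/(s+6)

Final answer: e^(-9s)/(s+6)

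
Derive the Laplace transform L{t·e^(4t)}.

L{t^n·e^(at)} = n!/(s-a)^(n+1), so L{t·e^(4t)} = 1/(s-4)^2

Final answer: 1/(s-4)^2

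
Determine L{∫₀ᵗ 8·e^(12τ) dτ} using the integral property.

L{∫₀ᵗ f(τ)dτ} = F(s)/s with F(s) = 8/(s-12), so L{∫₀ᵗ 8·e^(12τ) dτ} = 8/(s(s-12))

Final answer: 8/(s(s-12))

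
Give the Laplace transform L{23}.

L{23} = 23 · L{1} = 23/s

Final answer: 23/s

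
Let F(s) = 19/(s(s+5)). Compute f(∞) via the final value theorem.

f(∞) = lim_{s→0} s·19/(s(s+5)) = lim_{s→0} 19/(s+5) = 19/5 = 19/5

Final answer: 19/5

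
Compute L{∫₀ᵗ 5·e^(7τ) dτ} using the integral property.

L{∫₀ᵗ f(τ)dτ} = F(s)/s with F(s) = 5/(s-7), so L{∫₀ᵗ 5·e^(7τ) dτ} = 5/(s(s-7))

Final answer: 5/(s(s-7))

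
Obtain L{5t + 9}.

L{5t + 9} = 5·L{t} + 9·L{1} = 5/s² + 9/s

Final answer: 5/s² + 9/s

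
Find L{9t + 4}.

L{9t + 4} = 9·L{t} + 4·L{1} = 9/s² + 4/s

Final answer: 9/s² + 4/s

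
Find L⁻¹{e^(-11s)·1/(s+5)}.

L⁻¹{1/(s+5)} = e^(-5t). By the time shift theorem, L⁻¹{e^(-as)F(s)} = u(t-a)f(t-a) with a=11, so L⁻¹{e^(-11s)·1/(s+5)} = u(t-11)·e^(-5(t-11))

Final answer: u(t-11)·e^(-5(t-11))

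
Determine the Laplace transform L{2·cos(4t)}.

L{cos(ωt)} = s/(s² + ω²), so L{cos(4t)} = s/(s² + 16). Then L{2·cos(4t)} = 2·s/(s² + 16) = 2s/(s² + 16)

Final answer: 2s/(s² + 16)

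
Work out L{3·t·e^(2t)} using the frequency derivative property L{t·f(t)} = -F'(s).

L{e^(2t)} = 1/(s-2). By frequency derivative: L{t·e^(2t)} = -d/ds[1/(s-2)] = -(-1)/(s-2)² = 1/(s-2)². Then L{3·t·e^(2t)} = 3·1/(s-2)² = 3/(s-2)²

Final answer: 3/(s-2)²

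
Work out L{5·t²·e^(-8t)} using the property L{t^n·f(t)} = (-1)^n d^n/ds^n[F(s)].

L{e^(-8t)} = 1/(s+8). d/ds[1/(s+8)] = -1/(s+8)². d²/ds²[1/(s+8)] = 2/(s+8)³. So L{t²·e^(-8t)} = (-1)² · 2/(s+8)³ = 2/(s+8)³. Then L{5·t²·e^(-8t)} = 5·2/(s+8)³ = 10/(s+8)³

Final answer: 10/(s+8)³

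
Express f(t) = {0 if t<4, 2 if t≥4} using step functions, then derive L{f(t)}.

f(t) = 2·u(t-4). L{u(t-4)} = e^(-4s)/s, so L{f(t)} = 2·e^(-4s)/s

Final answer: 2·e^(-4s)/s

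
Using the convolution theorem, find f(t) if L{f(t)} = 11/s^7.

11/s^7 = (11/s)·(1/s^6) = L{11}·L{t^5/120}. By convolution, f(t) = 11*t^5/120 = ∫₀ᵗ 11·τ^5/120 dτ = 11·t^6/720

Final answer: 11·t^6/720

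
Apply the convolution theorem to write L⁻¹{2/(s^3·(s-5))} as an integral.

2/(s^3·(s-5)) = (2/s^3)·(1/(s-5)) = L{t^2}·L{e^(5t)}. So f(t) = t^2*e^(5t) = ∫₀ᵗ τ^2·e^(5(t-τ)) dτ

Final answer: ∫₀ᵗ τ^2·e^(5(t-τ)) dτ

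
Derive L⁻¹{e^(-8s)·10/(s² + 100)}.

L⁻¹{10/(s² + 100)} = sin(10t). By the time shift theorem, L⁻¹{e^(-as)F(s)} = u(t-a)f(t-a) with a=8, so L⁻¹{e^(-8s)·10/(s² + 100)} = u(t-8)·sin(10(t-8))

Final answer: u(t-8)·sin(10(t-8))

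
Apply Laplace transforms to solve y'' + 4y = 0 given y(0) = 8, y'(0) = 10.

L{y''} + 4L{y} = 0. s²Y - 8s - 10 + 4Y = 0. Y(s² + 4) = 8s + 10. Y = (8s + 10)/(s² + 4). Inverting: y(t) = 8cos(2t) + 5sin(2t)

Final answer: y(t) = 8cos(2t) + 5sin(2t)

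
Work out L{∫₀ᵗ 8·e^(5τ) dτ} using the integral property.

L{∫₀ᵗ f(τ)dτ} = F(s)/s with F(s) = 8/(s-5), so L{∫₀ᵗ 8·e^(5τ) dτ} = 8/(s(s-5))

Final answer: 8/(s(s-5))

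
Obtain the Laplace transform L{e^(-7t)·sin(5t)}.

L{e^(at)·sin(ωt)} = ω/((s-a)² + ω²), so L{e^(-7t)·sin(5t)} = 5/((s+7)² + 25)

Final answer: 5/((s+7)² + 25)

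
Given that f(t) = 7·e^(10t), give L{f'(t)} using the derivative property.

f(0) = 7, F(s) = 7/(s-10). L{f'(t)} = s·F(s) - f(0) = 7s/(s-10) - 7 = (7s - 7(s-10))/(s-10) = 70/(s-10)

Final answer: 70/(s-10)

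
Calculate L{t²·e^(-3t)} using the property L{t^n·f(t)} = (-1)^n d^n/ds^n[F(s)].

L{e^(-3t)} = 1/(s+3). d/ds[1/(s+3)] = -1/(s+3)². d²/ds²[1/(s+3)] = 2/(s+3)³. So L{t²·e^(-3t)} = (-1)² · 2/(s+3)³ = 2/(s+3)³

Final answer: 2/(s+3)³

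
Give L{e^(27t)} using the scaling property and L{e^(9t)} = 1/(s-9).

Using L{f(at)} = (1/a)F(s/a) with a=3 and f(t) = e^(9t): L{e^(27t)} = (1/3) · 1/((s/3)-9) = (1/3) · 3/(s-27) = 1/(s-27)

Final answer: 1/(s-27)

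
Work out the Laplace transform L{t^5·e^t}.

L{t^n·e^(at)} = n!/(s-a)^(n+1), so L{t^5·e^t} = 120/(s-1)^6

Final answer: 120/(s-1)^6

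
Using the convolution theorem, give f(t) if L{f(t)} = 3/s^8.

3/s^8 = (3/s)·(1/s^7) = L{3}·L{t^6/720}. By convolution, f(t) = 3*t^6/720 = ∫₀ᵗ 3·τ^6/720 dτ = 3·t^7/5040

Final answer: 3·t^7/5040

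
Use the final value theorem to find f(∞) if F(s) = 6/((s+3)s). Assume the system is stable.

f(∞) = lim_{s→0} sF(s) = lim_{s→0} 6/(s+3) = 2

Final answer: 2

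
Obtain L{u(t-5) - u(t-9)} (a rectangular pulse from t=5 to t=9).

L{u(t-a)} = e^(-as)/s. L{u(t-5) - u(t-9)} = (e^(-5s) - e^(-9s))/s

Final answer: (e^(-5s) - e^(-9s))/s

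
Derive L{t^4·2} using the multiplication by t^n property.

L{2} = 2/s. d^1/ds^1[1/s] = -1/s². d^2/ds^2[1/s] = 2/s^3. d^3/ds^3[1/s] = -6/s^4. d^4/ds^4[1/s] = 24/s^5. So L{t^4} = (-1)^{4}·24/s^5 = 24/s^5. Then L{t^4·2} = 2·24/s^5 = 48/s^5

Final answer: 48/s^5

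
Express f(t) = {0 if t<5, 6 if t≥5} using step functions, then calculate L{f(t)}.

f(t) = 6·u(t-5). L{u(t-5)} = e^(-5s)/s, so L{f(t)} = 6·e^(-5s)/s

Final answer: 6·e^(-5s)/s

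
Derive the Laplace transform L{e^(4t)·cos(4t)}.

L{e^(at)·cos(ωt)} = (s-a)/((s-a)² + ω²), so L{e^(4t)·cos(4t)} = (s-4)/((s-4)² + 16)

Final answer: (s-4)/((s-4)² + 16)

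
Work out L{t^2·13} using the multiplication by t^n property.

L{13} = 13/s. d^1/ds^1[1/s] = -1/s². d^2/ds^2[1/s] = 2/s^3. So L{t^2} = (-1)^{2}·2/s^3 = 2/s^3. Then L{t^2·13} = 13·2/s^3 = 26/s^3

Final answer: 26/s^3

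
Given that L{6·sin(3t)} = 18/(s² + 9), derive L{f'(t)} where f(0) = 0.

L{f'(t)} = s·F(s) - f(0) = s·18/(s² + 9) - 0 = 18s/(s² + 9)

Final answer: 18s/(s² + 9)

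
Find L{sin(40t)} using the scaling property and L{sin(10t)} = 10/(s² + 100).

Using L{f(at)} = (1/a)F(s/a) with a=4: L{sin(40t)} = (1/4) · 10/((s/4)² + 100) = (1/4) · 10·16/(s² + 1600) = 40/(s² + 1600)

Final answer: 40/(s² + 1600)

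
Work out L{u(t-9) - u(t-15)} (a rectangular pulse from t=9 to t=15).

L{u(t-a)} = e^(-as)/s. L{u(t-9) - u(t-15)} = (e^(-9s) - e^(-15s))/s

Final answer: (e^(-9s) - e^(-15s))/s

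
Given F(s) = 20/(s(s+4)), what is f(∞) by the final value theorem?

f(∞) = lim_{s→0} s·20/(s(s+4)) = lim_{s→0} 20/(s+4) = 20/4 = 5

Final answer: 5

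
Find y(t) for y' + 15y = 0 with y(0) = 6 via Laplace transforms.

L{y'} + 15L{y} = 0. sY - 6 + 15Y = 0. Y(s+15) = 6. Y = 6/(s+15)

Final answer: y(t) = 6e^(-15t)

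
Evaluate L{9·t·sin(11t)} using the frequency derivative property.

L{sin(11t)} = 11/(s² + 121). By L{t·f(t)} = -F'(s): -d/ds[11/(s² + 121)] = -(11)·(-2s)/(s² + 121)² = 22s/(s² + 121)². Then L{9·t·sin(11t)} = 9·22s/(s² + 121)² = 198s/(s² + 121)²

Final answer: 198s/(s² + 121)²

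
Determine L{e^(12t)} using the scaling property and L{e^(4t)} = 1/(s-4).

Using L{f(at)} = (1/a)F(s/a) with a=3 and f(t) = e^(4t): L{e^(12t)} = (1/3) · 1/((s/3)-4) = (1/3) · 3/(s-12) = 1/(s-12)

Final answer: 1/(s-12)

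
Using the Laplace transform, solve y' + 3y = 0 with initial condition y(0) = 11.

L{y'} + 3L{y} = 0. sY - 11 + 3Y = 0. Y(s+3) = 11. Y = 11/(s+3)

Final answer: y(t) = 11e^(-3t)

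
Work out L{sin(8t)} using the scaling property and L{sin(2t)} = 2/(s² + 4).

Using L{f(at)} = (1/a)F(s/a) with a=4: L{sin(8t)} = (1/4) · 2/((s/4)² + 4) = (1/4) · 2·16/(s² + 64) = 8/(s² + 64)

Final answer: 8/(s² + 64)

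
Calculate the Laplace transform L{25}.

L{25} = 25 · L{1} = 25/s

Final answer: 25/s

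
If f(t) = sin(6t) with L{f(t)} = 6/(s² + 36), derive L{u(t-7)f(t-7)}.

Time shift theorem: L{u(t-a)f(t-a)} = e^(-as)F(s). Here a=7, F(s) = 6/(s² + 36), so L{u(t-7)f(t-7)} = e^(-7s)·6/(s² + 36)

Final answer: e^(-7s)·6/(s² + 36)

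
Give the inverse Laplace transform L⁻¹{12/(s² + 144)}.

L⁻¹{12/(s² + 144)} = sin(12t)

Final answer: sin(12t)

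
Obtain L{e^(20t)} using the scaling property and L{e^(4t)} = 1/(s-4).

Using L{f(at)} = (1/a)F(s/a) with a=5 and f(t) = e^(4t): L{e^(20t)} = (1/5) · 1/((s/5)-4) = (1/5) · 5/(s-20) = 1/(s-20)

Final answer: 1/(s-20)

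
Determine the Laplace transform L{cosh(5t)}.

L{cosh(ωt)} = s/(s² - ω²), so L{cosh(5t)} = s/(s² - 25)

Final answer: s/(s² - 25)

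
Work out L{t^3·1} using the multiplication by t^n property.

L{1} = 1/s. d^1/ds^1[1/s] = -1/s². d^2/ds^2[1/s] = 2/s^3. d^3/ds^3[1/s] = -6/s^4. So L{t^3} = (-1)^{3}·-6/s^4 = 6/s^4

Final answer: 6/s^4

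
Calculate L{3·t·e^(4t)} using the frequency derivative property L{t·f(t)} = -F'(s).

L{e^(4t)} = 1/(s-4). By frequency derivative: L{t·e^(4t)} = -d/ds[1/(s-4)] = -(-1)/(s-4)² = 1/(s-4)². Then L{3·t·e^(4t)} = 3·1/(s-4)² = 3/(s-4)²

Final answer: 3/(s-4)²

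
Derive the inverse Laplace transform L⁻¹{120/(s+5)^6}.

L⁻¹{n!/(s-a)^(n+1)} = t^n·e^(at), so L⁻¹{120/(s+5)^6} = t^5·e^(-5t)

Final answer: t^5·e^(-5t)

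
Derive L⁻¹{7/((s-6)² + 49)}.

Form: b/((s-a)² + b²) → e^(at)sin(bt). With a=6, b=7

Final answer: e^(6t)·sin(7t)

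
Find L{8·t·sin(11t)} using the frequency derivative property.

L{sin(11t)} = 11/(s² + 121). By L{t·f(t)} = -F'(s): -d/ds[11/(s² + 121)] = -(11)·(-2s)/(s² + 121)² = 22s/(s² + 121)². Then L{8·t·sin(11t)} = 8·22s/(s² + 121)² = 176s/(s² + 121)²

Final answer: 176s/(s² + 121)²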